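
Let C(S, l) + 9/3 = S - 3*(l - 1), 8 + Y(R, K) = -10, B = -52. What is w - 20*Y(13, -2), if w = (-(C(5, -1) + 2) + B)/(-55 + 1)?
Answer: 9751/27 ≈ 361.15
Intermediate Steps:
Y(R, K) = -18 (Y(R, K) = -8 - 10 = -18)
C(S, l) = S - 3*l (C(S, l) = -3 + (S - 3*(l - 1)) = -3 + (S - 3*(-1 + l)) = -3 + (S + (3 - 3*l)) = -3 + (3 + S - 3*l) = S - 3*l)
w = 31/27 (w = (-((5 - 3*(-1)) + 2) - 52)/(-55 + 1) = (-((5 + 3) + 2) - 52)/(-54) = (-(8 + 2) - 52)*(-1/54) = (-1*10 - 52)*(-1/54) = (-10 - 52)*(-1/54) = -62*(-1/54) = 31/27 ≈ 1.1481)
w - 20*Y(13, -2) = 31/27 - 20*(-18) = 31/27 + 360 = 9751/27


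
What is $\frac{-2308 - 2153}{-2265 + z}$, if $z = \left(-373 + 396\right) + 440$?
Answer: $\frac{4461}{1802} \approx 2.4756$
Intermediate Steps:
$z = 463$ ($z = 23 + 440 = 463$)
$\frac{-2308 - 2153}{-2265 + z} = \frac{-2308 - 2153}{-2265 + 463} = - \frac{4461}{-1802} = \left(-4461\right) \left(- \frac{1}{1802}\right) = \frac{4461}{1802}$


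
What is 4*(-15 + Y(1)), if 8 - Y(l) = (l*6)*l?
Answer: -52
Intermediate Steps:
Y(l) = 8 - 6*l² (Y(l) = 8 - l*6*l = 8 - 6*l*l = 8 - 6*l²)
4*(-15 + Y(1)) = 4*(-15 + (8 - 6*1²)) = 4*(-15 + (8 - 6*1)) = 4*(-15 + (8 - 6)) = 4*(-15 + 2) = 4*(-13) = -52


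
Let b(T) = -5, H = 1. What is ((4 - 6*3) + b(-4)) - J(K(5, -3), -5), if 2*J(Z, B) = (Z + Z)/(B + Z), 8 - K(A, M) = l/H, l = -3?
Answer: -125/6 ≈ -20.833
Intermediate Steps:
K(A, M) = 11 (K(A, M) = 8 - (-3)/1 = 8 - (-3) = 8 - 1*(-3) = 8 + 3 = 11)
J(Z, B) = Z/(B + Z) (J(Z, B) = ((Z + Z)/(B + Z))/2 = ((2*Z)/(B + Z))/2 = (2*Z/(B + Z))/2 = Z/(B + Z))
((4 - 6*3) + b(-4)) - J(K(5, -3), -5) = ((4 - 6*3) - 5) - 11/(-5 + 11) = ((4 - 18) - 5) - 11/6 = (-14 - 5) - 11/6 = -19 - 1*11/6 = -19 - 11/6 = -125/6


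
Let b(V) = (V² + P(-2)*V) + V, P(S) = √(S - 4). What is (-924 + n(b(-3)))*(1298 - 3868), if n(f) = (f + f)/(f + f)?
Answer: 2372110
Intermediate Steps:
P(S) = √(-4 + S)
b(V) = V + V² + I*V*√6 (b(V) = (V² + √(-4 - 2)*V) + V = (V² + √(-6)*V) + V = (V² + (I*√6)*V) + V = (V² + I*V*√6) + V = V + V² + I*V*√6)
n(f) = 1 (n(f) = (2*f)/((2*f)) = (2*f)*(1/(2*f)) = 1)
(-924 + n(b(-3)))*(1298 - 3868) = (-924 + 1)*(1298 - 3868) = -923*(-2570) = 2372110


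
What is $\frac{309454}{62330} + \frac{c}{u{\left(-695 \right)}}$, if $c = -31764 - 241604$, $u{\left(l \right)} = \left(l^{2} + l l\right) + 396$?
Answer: $\frac{70507888261}{15059644795} \approx 4.6819$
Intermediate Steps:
$u{\left(l \right)} = 396 + 2 l^{2}$ ($u{\left(l \right)} = \left(l^{2} + l^{2}\right) + 396 = 2 l^{2} + 396 = 396 + 2 l^{2}$)
$c = -273368$ ($c = -31764 - 241604 = -273368$)
$\frac{309454}{62330} + \frac{c}{u{\left(-695 \right)}} = \frac{309454}{62330} - \frac{273368}{396 + 2 \left(-695\right)^{2}} = 309454 \cdot \frac{1}{62330} - \frac{273368}{396 + 2 \cdot 483025} = \frac{154727}{31165} - \frac{273368}{396 + 966050} = \frac{154727}{31165} - \frac{273368}{966446} = \frac{154727}{31165} - \frac{136684}{483223} = \frac{70507888261}{15059644795}$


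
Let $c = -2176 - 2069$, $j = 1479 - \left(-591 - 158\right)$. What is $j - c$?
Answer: $6473$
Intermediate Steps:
$j = 2228$ ($j = 1479 - -749 = 1479 + 749 = 2228$)
$c = -4245$
$j - c = 2228 - -4245 = 2228 + 4245 = 6473$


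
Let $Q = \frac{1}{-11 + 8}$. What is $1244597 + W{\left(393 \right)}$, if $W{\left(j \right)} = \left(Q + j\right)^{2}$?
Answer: $\frac{12589057}{9} \approx 1.3988 \cdot 10^{6}$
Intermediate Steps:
$Q = - \frac{1}{3}$ ($Q = \frac{1}{-3} = - \frac{1}{3} \approx -0.33333$)
$W{\left(j \right)} = \left(- \frac{1}{3} + j\right)^{2}$
$1244597 + W{\left(393 \right)} = 1244597 + \frac{\left(-1 + 3 \cdot 393\right)^{2}}{9} = 1244597 + \frac{\left(-1 + 1179\right)^{2}}{9} = 1244597 + \frac{1178^{2}}{9} = 1244597 + \frac{1}{9} \cdot 1387684 = 1244597 + \frac{1387684}{9} = \frac{12589057}{9}$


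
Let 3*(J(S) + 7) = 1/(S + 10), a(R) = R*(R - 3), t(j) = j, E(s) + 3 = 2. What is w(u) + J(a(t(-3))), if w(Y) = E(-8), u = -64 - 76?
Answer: -671/84 ≈ -7.9881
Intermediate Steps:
E(s) = -1 (E(s) = -3 + 2 = -1)
a(R) = R*(-3 + R)
u = -140
J(S) = -7 + 1/(3*(10 + S)) (J(S) = -7 + 1/(3*(S + 10)) = -7 + 1/(3*(10 + S)))
w(Y) = -1
w(u) + J(a(t(-3))) = -1 + (-209 - (-63)*(-3 - 3))/(3*(10 - 3*(-3 - 3))) = -1 + (-209 - (-63)*(-6))/(3*(10 - 3*(-6))) = -1 + (-209 - 21*18)/(3*(10 + 18)) = -1 + (⅓)*(-209 - 378)/28 = -1 + (⅓)*(1/28)*(-587) = -1 - 587/84 = -671/84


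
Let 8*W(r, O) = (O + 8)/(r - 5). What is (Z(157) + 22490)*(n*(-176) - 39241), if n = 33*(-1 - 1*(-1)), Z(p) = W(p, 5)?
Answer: -1073157099573/1216 ≈ -8.8253e+8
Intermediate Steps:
W(r, O) = (8 + O)/(8*(-5 + r)) (W(r, O) = ((O + 8)/(r - 5))/8 = ((8 + O)/(-5 + r))/8 = (8 + O)/(8*(-5 + r)))
Z(p) = 13/(8*(-5 + p)) (Z(p) = (8 + 5)/(8*(-5 + p)) = (1/8)*13/(-5 + p) = 13/(8*(-5 + p)))
n = 0 (n = 33*(-1 + 1) = 33*0 = 0)
(Z(157) + 22490)*(n*(-176) - 39241) = (13/(8*(-5 + 157)) + 22490)*(0*(-176) - 39241) = ((13/8)/152 + 22490)*(0 - 39241) = ((13/8)*(1/152) + 22490)*(-39241) = (13/1216 + 22490)*(-39241) = (27347853/1216)*(-39241) = -1073157099573/1216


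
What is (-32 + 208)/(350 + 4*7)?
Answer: 88/189 ≈ 0.46561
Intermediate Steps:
(-32 + 208)/(350 + 4*7) = 176/(350 + 28) = 176/378 = 176*(1/378) = 88/189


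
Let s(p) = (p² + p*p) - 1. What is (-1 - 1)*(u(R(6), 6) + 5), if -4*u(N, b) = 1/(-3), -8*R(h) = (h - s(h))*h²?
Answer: -61/6 ≈ -10.167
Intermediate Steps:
s(p) = -1 + 2*p² (s(p) = (p² + p²) - 1 = 2*p² - 1 = -1 + 2*p²)
R(h) = -h²*(1 + h - 2*h²)/8 (R(h) = -(h - (-1 + 2*h²))*h²/8 = -(h + (1 - 2*h²))*h²/8 = -(1 + h - 2*h²)*h²/8 = -h²*(1 + h - 2*h²)/8)
u(N, b) = 1/12 (u(N, b) = -1/(4*(-3)) = -(-1)/(4*3) = -¼*(-⅓) = 1/12)
(-1 - 1)*(u(R(6), 6) + 5) = (-1 - 1)*(1/12 + 5) = -2*61/12 = -61/6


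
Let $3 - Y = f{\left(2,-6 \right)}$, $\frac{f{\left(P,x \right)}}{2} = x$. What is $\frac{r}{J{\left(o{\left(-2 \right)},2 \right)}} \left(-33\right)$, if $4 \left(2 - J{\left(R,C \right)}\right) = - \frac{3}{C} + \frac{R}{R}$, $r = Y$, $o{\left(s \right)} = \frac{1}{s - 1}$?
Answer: $- \frac{3960}{17} \approx -232.94$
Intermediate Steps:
$o{\left(s \right)} = \frac{1}{-1 + s}$
$f{\left(P,x \right)} = 2 x$
$Y = 15$ ($Y = 3 - 2 \left(-6\right) = 3 - -12 = 3 + 12 = 15$)
$r = 15$
$J{\left(R,C \right)} = \frac{7}{4} + \frac{3}{4 C}$ ($J{\left(R,C \right)} = 2 - \frac{- \frac{3}{C} + \frac{R}{R}}{4} = 2 - \frac{- \frac{3}{C} + 1}{4} = 2 - \frac{1 - \frac{3}{C}}{4} = 2 - \left(\frac{1}{4} - \frac{3}{4 C}\right) = \frac{7}{4} + \frac{3}{4 C}$)
$\frac{r}{J{\left(o{\left(-2 \right)},2 \right)}} \left(-33\right) = \frac{15}{\frac{1}{4} \cdot \frac{1}{2} \left(3 + 7 \cdot 2\right)} \left(-33\right) = \frac{15}{\frac{1}{4} \cdot \frac{1}{2} \left(3 + 14\right)} \left(-33\right) = \frac{15}{\frac{1}{4} \cdot \frac{1}{2} \cdot 17} \left(-33\right) = \frac{15}{\frac{17}{8}} \left(-33\right) = 15 \cdot \frac{8}{17} \left(-33\right) = \frac{120}{17} \left(-33\right) = - \frac{3960}{17}$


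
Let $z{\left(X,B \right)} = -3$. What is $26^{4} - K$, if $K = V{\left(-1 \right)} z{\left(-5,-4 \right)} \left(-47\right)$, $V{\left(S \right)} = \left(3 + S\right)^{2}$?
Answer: $456412$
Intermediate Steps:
$K = 564$ ($K = \left(3 - 1\right)^{2} \left(-3\right) \left(-47\right) = 2^{2} \left(-3\right) \left(-47\right) = 4 \left(-3\right) \left(-47\right) = \left(-12\right) \left(-47\right) = 564$)
$26^{4} - K = 26^{4} - 564 = 456976 - 564 = 456412$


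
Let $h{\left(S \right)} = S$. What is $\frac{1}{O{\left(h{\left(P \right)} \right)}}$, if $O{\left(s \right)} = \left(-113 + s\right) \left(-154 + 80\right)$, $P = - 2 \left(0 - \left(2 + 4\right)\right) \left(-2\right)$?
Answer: $\frac{1}{10138} \approx 9.8639 \cdot 10^{-5}$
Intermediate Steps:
$P = -24$ ($P = - 2 \left(0 - 6\right) \left(-2\right) = \left(-2\right) \left(-6\right) \left(-2\right) = 12 \left(-2\right) = -24$)
$O{\left(s \right)} = 8362 - 74 s$ ($O{\left(s \right)} = \left(-113 + s\right) \left(-74\right) = 8362 - 74 s$)
$\frac{1}{O{\left(h{\left(P \right)} \right)}} = \frac{1}{8362 - -1776} = \frac{1}{8362 + 1776} = \frac{1}{10138}$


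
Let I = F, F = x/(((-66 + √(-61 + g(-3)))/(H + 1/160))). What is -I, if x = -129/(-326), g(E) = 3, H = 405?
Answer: 275857857/115117120 + 8359329*I*√58/230234240 ≈ 2.3963 + 0.27651*I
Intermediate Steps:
x = 129/326 (x = -129*(-1/326) = 129/326 ≈ 0.39571)
F = 129/(326*(-960/5891 + 160*I*√58/64801)) (F = 129/(326*(((-66 + √(-61 + 3))/(405 + 1/160)))) = 129/(326*(((-66 + √(-58))/(405 + 1/160)))) = 129/(326*(((-66 + I*√58)/(64801/160)))) = 129/(326*(((-66 + I*√58)*(160/64801)))) = 129/(326*(-960/5891 + 160*I*√58/64801)) ≈ -2.3963 - 0.27651*I)
I = -275857857/115117120 - 8359329*I*√58/230234240 ≈ -2.3963 - 0.27651*I
-I = -(-275857857/115117120 - 8359329*I*√58/230234240) = 275857857/115117120 + 8359329*I*√58/230234240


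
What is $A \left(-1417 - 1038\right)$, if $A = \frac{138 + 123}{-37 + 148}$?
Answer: $- \frac{213585}{37} \approx -5772.6$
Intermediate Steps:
$A = \frac{87}{37}$ ($A = \frac{261}{111} = 261 \cdot \frac{1}{111} = \frac{87}{37} \approx 2.3514$)
$A \left(-1417 - 1038\right) = \frac{87 \left(-1417 - 1038\right)}{37} = \frac{87}{37} \left(-2455\right) = - \frac{213585}{37}$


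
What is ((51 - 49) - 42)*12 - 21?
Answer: -501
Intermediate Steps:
((51 - 49) - 42)*12 - 21 = (2 - 42)*12 - 21 = -40*12 - 21 = -480 - 21 = -501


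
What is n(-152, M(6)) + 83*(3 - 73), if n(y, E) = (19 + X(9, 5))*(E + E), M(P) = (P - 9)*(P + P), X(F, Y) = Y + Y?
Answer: -7898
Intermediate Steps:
X(F, Y) = 2*Y
M(P) = 2*P*(-9 + P) (M(P) = (-9 + P)*(2*P) = 2*P*(-9 + P))
n(y, E) = 58*E (n(y, E) = (19 + 2*5)*(E + E) = (19 + 10)*(2*E) = 29*(2*E) = 58*E)
n(-152, M(6)) + 83*(3 - 73) = 58*(2*6*(-9 + 6)) + 83*(3 - 73) = 58*(2*6*(-3)) + 83*(-70) = 58*(-36) - 5810 = -2088 - 5810 = -7898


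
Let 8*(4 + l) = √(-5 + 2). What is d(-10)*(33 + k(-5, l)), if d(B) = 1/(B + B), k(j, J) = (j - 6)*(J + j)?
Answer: -33/5 + 11*I*√3/160 ≈ -6.6 + 0.11908*I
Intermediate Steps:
l = -4 + I*√3/8 (l = -4 + √(-5 + 2)/8 = -4 + √(-3)/8 = -4 + (I*√3)/8 = -4 + I*√3/8 ≈ -4.0 + 0.21651*I)
k(j, J) = (-6 + j)*(J + j)
d(B) = 1/(2*B)
d(-10)*(33 + k(-5, l)) = ((½)/(-10))*(33 + ((-5)² - 6*(-4 + I*√3/8) - 6*(-5) + (-4 + I*√3/8)*(-5))) = ((½)*(-⅒))*(33 + (25 + (24 - 3*I*√3/4) + 30 + (20 - 5*I*√3/8))) = -(33 + (99 - 11*I*√3/8))/20 = -(132 - 11*I*√3/8)/20 = -33/5 + 11*I*√3/160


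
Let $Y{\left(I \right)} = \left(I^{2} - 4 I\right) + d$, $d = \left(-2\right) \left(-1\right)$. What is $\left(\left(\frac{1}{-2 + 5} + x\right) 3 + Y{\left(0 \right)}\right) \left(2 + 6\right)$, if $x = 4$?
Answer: $120$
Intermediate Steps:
$d = 2$
$Y{\left(I \right)} = 2 + I^{2} - 4 I$ ($Y{\left(I \right)} = \left(I^{2} - 4 I\right) + 2 = 2 + I^{2} - 4 I$)
$\left(\left(\frac{1}{-2 + 5} + x\right) 3 + Y{\left(0 \right)}\right) \left(2 + 6\right) = \left(\left(\frac{1}{-2 + 5} + 4\right) 3 + \left(2 + 0^{2} - 0\right)\right) \left(2 + 6\right) = \left(\left(\frac{1}{3} + 4\right) 3 + \left(2 + 0 + 0\right)\right) 8 = \left(\left(\frac{1}{3} + 4\right) 3 + 2\right) 8 = \left(\frac{13}{3} \cdot 3 + 2\right) 8 = \left(13 + 2\right) 8 = 15 \cdot 8 = 120$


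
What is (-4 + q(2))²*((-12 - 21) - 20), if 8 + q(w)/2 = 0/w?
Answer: -21200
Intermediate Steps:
q(w) = -16 (q(w) = -16 + 2*(0/w) = -16 + 2*0 = -16 + 0 = -16)
(-4 + q(2))²*((-12 - 21) - 20) = (-4 - 16)²*((-12 - 21) - 20) = (-20)²*(-33 - 20) = 400*(-53) = -21200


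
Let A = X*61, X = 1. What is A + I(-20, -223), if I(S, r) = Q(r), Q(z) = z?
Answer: -162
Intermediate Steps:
I(S, r) = r
A = 61 (A = 1*61 = 61)
A + I(-20, -223) = 61 - 223 = -162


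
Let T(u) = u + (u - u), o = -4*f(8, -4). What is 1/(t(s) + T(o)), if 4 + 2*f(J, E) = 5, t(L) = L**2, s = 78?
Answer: 1/6082 ≈ 0.00016442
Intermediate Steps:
f(J, E) = 1/2 (f(J, E) = -2 + (1/2)*5 = -2 + 5/2 = 1/2)
o = -2 (o = -4*1/2 = -2)
T(u) = u (T(u) = u + 0 = u)
1/(t(s) + T(o)) = 1/(78**2 - 2) = 1/(6084 - 2) = 1/6082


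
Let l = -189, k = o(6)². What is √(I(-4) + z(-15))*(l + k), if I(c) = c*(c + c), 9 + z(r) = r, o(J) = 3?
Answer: -360*√2 ≈ -509.12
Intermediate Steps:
z(r) = -9 + r
k = 9 (k = 3² = 9)
I(c) = 2*c² (I(c) = c*(2*c) = 2*c²)
√(I(-4) + z(-15))*(l + k) = √(2*(-4)² + (-9 - 15))*(-189 + 9) = √(2*16 - 24)*(-180) = √(32 - 24)*(-180) = √8*(-180) = (2*√2)*(-180) = -360*√2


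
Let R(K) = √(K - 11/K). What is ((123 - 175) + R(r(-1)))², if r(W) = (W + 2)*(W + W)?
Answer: (104 - √14)²/4 ≈ 2512.9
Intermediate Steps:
r(W) = 2*W*(2 + W) (r(W) = (2 + W)*(2*W) = 2*W*(2 + W))
((123 - 175) + R(r(-1)))² = ((123 - 175) + √(2*(-1)*(2 - 1) - 11*(-1/(2*(2 - 1)))))² = (-52 + √(2*(-1)*1 - 11/(2*(-1)*1)))² = (-52 + √(-2 - 11/(-2)))² = (-52 + √(-2 - 11*(-½)))² = (-52 + √(-2 + 11/2))² = (-52 + √(7/2))² = (-52 + √14/2)²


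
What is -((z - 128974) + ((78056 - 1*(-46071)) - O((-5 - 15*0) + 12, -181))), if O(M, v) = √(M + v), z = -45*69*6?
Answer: 23477 + I*√174 ≈ 23477.0 + 13.191*I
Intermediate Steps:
z = -18630 (z = -3105*6 = -18630)
-((z - 128974) + ((78056 - 1*(-46071)) - O((-5 - 15*0) + 12, -181))) = -((-18630 - 128974) + ((78056 - 1*(-46071)) - √(((-5 - 15*0) + 12) - 181))) = -(-147604 + ((78056 + 46071) - √(((-5 + 0) + 12) - 181))) = -(-147604 + (124127 - √((-5 + 12) - 181))) = -(-147604 + (124127 - √(7 - 181))) = -(-147604 + (124127 - √(-174))) = -(-147604 + (124127 - I*√174)) = -(-23477 - I*√174) = 23477 + I*√174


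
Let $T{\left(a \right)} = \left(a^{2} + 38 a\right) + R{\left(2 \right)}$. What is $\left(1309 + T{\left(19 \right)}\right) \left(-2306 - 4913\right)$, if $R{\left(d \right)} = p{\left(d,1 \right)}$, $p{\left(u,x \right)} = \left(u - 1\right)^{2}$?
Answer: $-17275067$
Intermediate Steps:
$p{\left(u,x \right)} = \left(-1 + u\right)^{2}$
$R{\left(d \right)} = \left(-1 + d\right)^{2}$
$T{\left(a \right)} = 1 + a^{2} + 38 a$ ($T{\left(a \right)} = \left(a^{2} + 38 a\right) + \left(-1 + 2\right)^{2} = \left(a^{2} + 38 a\right) + 1^{2} = \left(a^{2} + 38 a\right) + 1 = 1 + a^{2} + 38 a$)
$\left(1309 + T{\left(19 \right)}\right) \left(-2306 - 4913\right) = \left(1309 + \left(1 + 19^{2} + 38 \cdot 19\right)\right) \left(-2306 - 4913\right) = \left(1309 + \left(1 + 361 + 722\right)\right) \left(-7219\right) = \left(1309 + 1084\right) \left(-7219\right) = 2393 \left(-7219\right) = -17275067$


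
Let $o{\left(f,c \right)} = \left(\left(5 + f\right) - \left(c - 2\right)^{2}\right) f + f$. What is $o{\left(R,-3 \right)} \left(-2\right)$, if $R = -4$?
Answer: $-184$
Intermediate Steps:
$o{\left(f,c \right)} = f + f \left(5 + f - \left(-2 + c\right)^{2}\right)$ ($o{\left(f,c \right)} = \left(\left(5 + f\right) - \left(-2 + c\right)^{2}\right) f + f = \left(5 + f - \left(-2 + c\right)^{2}\right) f + f = f \left(5 + f - \left(-2 + c\right)^{2}\right) + f = f + f \left(5 + f - \left(-2 + c\right)^{2}\right)$)
$o{\left(R,-3 \right)} \left(-2\right) = - 4 \left(6 - 4 - \left(-2 - 3\right)^{2}\right) \left(-2\right) = - 4 \left(6 - 4 - \left(-5\right)^{2}\right) \left(-2\right) = - 4 \left(6 - 4 - 25\right) \left(-2\right) = \left(-4\right) \left(-23\right) \left(-2\right) = 92 \left(-2\right) = -184$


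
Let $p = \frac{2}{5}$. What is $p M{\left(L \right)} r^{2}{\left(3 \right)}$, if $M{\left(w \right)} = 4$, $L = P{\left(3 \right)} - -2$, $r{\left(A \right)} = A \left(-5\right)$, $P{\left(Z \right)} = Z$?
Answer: $360$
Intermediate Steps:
$r{\left(A \right)} = - 5 A$
$p = \frac{2}{5}$ ($p = 2 \cdot \frac{1}{5} = \frac{2}{5} \approx 0.4$)
$L = 5$ ($L = 3 - -2 = 3 + 2 = 5$)
$p M{\left(L \right)} r^{2}{\left(3 \right)} = \frac{2}{5} \cdot 4 \left(\left(-5\right) 3\right)^{2} = \frac{8 \left(-15\right)^{2}}{5} = \frac{8}{5} \cdot 225 = 360$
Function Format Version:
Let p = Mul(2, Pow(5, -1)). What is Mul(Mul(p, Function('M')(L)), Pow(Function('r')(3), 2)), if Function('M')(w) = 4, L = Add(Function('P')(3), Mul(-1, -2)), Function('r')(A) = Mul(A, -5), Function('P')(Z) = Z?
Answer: 360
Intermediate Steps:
Function('r')(A) = Mul(-5, A)
p = Rational(2, 5) (p = Mul(2, Rational(1, 5)) = Rational(2, 5) ≈ 0.40000)
L = 5 (L = Add(3, Mul(-1, -2)) = Add(3, 2) = 5)
Mul(Mul(p, Function('M')(L)), Pow(Function('r')(3), 2)) = Mul(Mul(Rational(2, 5), 4), Pow(Mul(-5, 3), 2)) = Mul(Rational(8, 5), Pow(-15, 2)) = Mul(Rational(8, 5), 225) = 360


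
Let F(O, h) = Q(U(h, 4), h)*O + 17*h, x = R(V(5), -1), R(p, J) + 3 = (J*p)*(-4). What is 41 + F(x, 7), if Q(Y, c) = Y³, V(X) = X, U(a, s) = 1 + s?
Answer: 2285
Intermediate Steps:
R(p, J) = -3 - 4*J*p (R(p, J) = -3 + (J*p)*(-4) = -3 - 4*J*p)
x = 17 (x = -3 - 4*(-1)*5 = -3 + 20 = 17)
F(O, h) = 17*h + 125*O (F(O, h) = (1 + 4)³*O + 17*h = 5³*O + 17*h = 125*O + 17*h = 17*h + 125*O)
41 + F(x, 7) = 41 + (17*7 + 125*17) = 41 + (119 + 2125) = 41 + 2244 = 2285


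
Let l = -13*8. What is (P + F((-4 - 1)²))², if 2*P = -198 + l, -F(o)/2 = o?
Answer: 40401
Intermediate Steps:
l = -104
F(o) = -2*o
P = -151 (P = (-198 - 104)/2 = (½)*(-302) = -151)
(P + F((-4 - 1)²))² = (-151 - 2*(-4 - 1)²)² = (-151 - 2*(-5)²)² = (-151 - 2*25)² = (-151 - 50)² = (-201)² = 40401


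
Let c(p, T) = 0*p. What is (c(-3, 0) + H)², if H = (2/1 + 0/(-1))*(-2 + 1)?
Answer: 4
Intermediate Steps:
c(p, T) = 0
H = -2 (H = (2*1 + 0*(-1))*(-1) = (2 + 0)*(-1) = 2*(-1) = -2)
(c(-3, 0) + H)² = (0 - 2)² = (-2)² = 4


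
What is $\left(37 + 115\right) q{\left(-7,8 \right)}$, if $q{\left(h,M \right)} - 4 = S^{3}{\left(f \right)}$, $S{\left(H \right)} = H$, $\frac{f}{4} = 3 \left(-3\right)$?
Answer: $-7091104$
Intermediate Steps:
$f = -36$ ($f = 4 \cdot 3 \left(-3\right) = 4 \left(-9\right) = -36$)
$q{\left(h,M \right)} = -46652$ ($q{\left(h,M \right)} = 4 + \left(-36\right)^{3} = 4 - 46656 = -46652$)
$\left(37 + 115\right) q{\left(-7,8 \right)} = \left(37 + 115\right) \left(-46652\right) = 152 \left(-46652\right) = -7091104$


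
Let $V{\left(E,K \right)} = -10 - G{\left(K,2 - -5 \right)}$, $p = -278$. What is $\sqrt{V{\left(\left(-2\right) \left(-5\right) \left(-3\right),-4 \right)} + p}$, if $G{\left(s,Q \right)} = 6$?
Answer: $7 i \sqrt{6} \approx 17.146 i$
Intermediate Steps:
$V{\left(E,K \right)} = -16$ ($V{\left(E,K \right)} = -10 - 6 = -16$)
$\sqrt{V{\left(\left(-2\right) \left(-5\right) \left(-3\right),-4 \right)} + p} = \sqrt{-16 - 278} = \sqrt{-294} = 7 i \sqrt{6}$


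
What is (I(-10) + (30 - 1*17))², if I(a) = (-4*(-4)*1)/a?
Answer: 3249/25 ≈ 129.96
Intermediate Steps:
I(a) = 16/a (I(a) = (16*1)/a = 16/a)
(I(-10) + (30 - 1*17))² = (16/(-10) + (30 - 1*17))² = (16*(-⅒) + (30 - 17))² = (-8/5 + 13)² = (57/5)² = 3249/25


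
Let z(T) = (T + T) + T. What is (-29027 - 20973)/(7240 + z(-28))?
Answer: -12500/1789 ≈ -6.9871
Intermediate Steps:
z(T) = 3*T (z(T) = 2*T + T = 3*T)
(-29027 - 20973)/(7240 + z(-28)) = (-29027 - 20973)/(7240 + 3*(-28)) = -50000/(7240 - 84) = -50000/7156 = -50000*1/7156 = -12500/1789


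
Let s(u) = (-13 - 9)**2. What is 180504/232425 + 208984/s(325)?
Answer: 1351679726/3124825 ≈ 432.56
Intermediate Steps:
s(u) = 484 (s(u) = (-22)**2 = 484)
180504/232425 + 208984/s(325) = 180504/232425 + 208984/484 = 180504*(1/232425) + 208984*(1/484) = 20056/25825 + 52246/121 = 1351679726/3124825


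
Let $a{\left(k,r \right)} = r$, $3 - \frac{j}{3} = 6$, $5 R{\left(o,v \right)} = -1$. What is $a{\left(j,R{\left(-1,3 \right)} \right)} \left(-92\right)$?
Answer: $\frac{92}{5} \approx 18.4$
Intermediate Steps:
$R{\left(o,v \right)} = - \frac{1}{5}$ ($R{\left(o,v \right)} = \frac{1}{5} \left(-1\right) = - \frac{1}{5}$)
$j = -9$ ($j = 9 - 18 = -9$)
$a{\left(j,R{\left(-1,3 \right)} \right)} \left(-92\right) = \left(- \frac{1}{5}\right) \left(-92\right) = \frac{92}{5}$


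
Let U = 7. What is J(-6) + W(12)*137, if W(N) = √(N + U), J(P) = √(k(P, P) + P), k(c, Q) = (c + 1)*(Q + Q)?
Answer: 3*√6 + 137*√19 ≈ 604.52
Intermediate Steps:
k(c, Q) = 2*Q*(1 + c) (k(c, Q) = (1 + c)*(2*Q) = 2*Q*(1 + c))
J(P) = √(P + 2*P*(1 + P)) (J(P) = √(2*P*(1 + P) + P) = √(P + 2*P*(1 + P)))
W(N) = √(7 + N) (W(N) = √(N + 7) = √(7 + N))
J(-6) + W(12)*137 = √(-6*(3 + 2*(-6))) + √(7 + 12)*137 = √(-6*(3 - 12)) + √19*137 = √(-6*(-9)) + 137*√19 = √54 + 137*√19 = 3*√6 + 137*√19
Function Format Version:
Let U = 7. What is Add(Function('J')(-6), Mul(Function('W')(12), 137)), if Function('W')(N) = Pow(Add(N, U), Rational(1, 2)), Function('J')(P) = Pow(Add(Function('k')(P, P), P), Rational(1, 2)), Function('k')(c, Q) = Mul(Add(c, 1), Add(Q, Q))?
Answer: Add(Mul(3, Pow(6, Rational(1, 2))), Mul(137, Pow(19, Rational(1, 2)))) ≈ 604.52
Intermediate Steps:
Function('k')(c, Q) = Mul(2, Q, Add(1, c)) (Function('k')(c, Q) = Mul(Add(1, c), Mul(2, Q)) = Mul(2, Q, Add(1, c)))
Function('J')(P) = Pow(Add(P, Mul(2, P, Add(1, P))), Rational(1, 2)) (Function('J')(P) = Pow(Add(Mul(2, P, Add(1, P)), P), Rational(1, 2)) = Pow(Add(P, Mul(2, P, Add(1, P))), Rational(1, 2)))
Function('W')(N) = Pow(Add(7, N), Rational(1, 2)) (Function('W')(N) = Pow(Add(N, 7), Rational(1, 2)) = Pow(Add(7, N), Rational(1, 2)))
Add(Function('J')(-6), Mul(Function('W')(12), 137)) = Add(Pow(Mul(-6, Add(3, Mul(2, -6))), Rational(1, 2)), Mul(Pow(Add(7, 12), Rational(1, 2)), 137)) = Add(Pow(Mul(-6, Add(3, -12)), Rational(1, 2)), Mul(Pow(19, Rational(1, 2)), 137)) = Add(Pow(Mul(-6, -9), Rational(1, 2)), Mul(137, Pow(19, Rational(1, 2)))) = Add(Pow(54, Rational(1, 2)), Mul(137, Pow(19, Rational(1, 2)))) = Add(Mul(3, Pow(6, Rational(1, 2))), Mul(137, Pow(19, Rational(1, 2))))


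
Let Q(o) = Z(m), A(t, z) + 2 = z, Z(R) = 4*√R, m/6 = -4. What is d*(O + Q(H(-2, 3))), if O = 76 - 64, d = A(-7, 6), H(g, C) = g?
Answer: 48 + 32*I*√6 ≈ 48.0 + 78.384*I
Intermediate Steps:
m = -24 (m = 6*(-4) = -24)
A(t, z) = -2 + z
d = 4 (d = -2 + 6 = 4)
Q(o) = 8*I*√6 (Q(o) = 4*√(-24) = 4*(2*I*√6) = 8*I*√6)
O = 12
d*(O + Q(H(-2, 3))) = 4*(12 + 8*I*√6) = 48 + 32*I*√6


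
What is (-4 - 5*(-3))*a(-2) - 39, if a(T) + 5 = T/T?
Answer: -83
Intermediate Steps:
a(T) = -4 (a(T) = -5 + T/T = -5 + 1 = -4)
(-4 - 5*(-3))*a(-2) - 39 = (-4 - 5*(-3))*(-4) - 39 = (-4 + 15)*(-4) - 39 = 11*(-4) - 39 = -44 - 39 = -83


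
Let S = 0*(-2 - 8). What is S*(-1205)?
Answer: 0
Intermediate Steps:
S = 0 (S = 0*(-10) = 0)
S*(-1205) = 0*(-1205) = 0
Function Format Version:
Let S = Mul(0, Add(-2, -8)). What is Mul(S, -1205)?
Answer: 0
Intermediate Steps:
S = 0 (S = Mul(0, -10) = 0)
Mul(S, -1205) = Mul(0, -1205) = 0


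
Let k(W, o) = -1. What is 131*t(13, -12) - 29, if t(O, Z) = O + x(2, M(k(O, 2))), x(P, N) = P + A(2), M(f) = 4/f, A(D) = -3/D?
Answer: 3479/2 ≈ 1739.5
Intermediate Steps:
x(P, N) = -3/2 + P (x(P, N) = P - 3/2 = -3/2 + P)
t(O, Z) = ½ + O (t(O, Z) = O + (-3/2 + 2) = O + ½ = ½ + O)
131*t(13, -12) - 29 = 131*(½ + 13) - 29 = 131*(27/2) - 29 = 3537/2 - 29 = 3479/2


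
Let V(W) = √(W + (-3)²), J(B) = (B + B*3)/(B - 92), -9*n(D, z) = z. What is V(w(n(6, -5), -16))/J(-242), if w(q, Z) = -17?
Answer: 167*I*√2/242 ≈ 0.97592*I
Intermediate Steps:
n(D, z) = -z/9
J(B) = 4*B/(-92 + B) (J(B) = (B + 3*B)/(-92 + B) = (4*B)/(-92 + B) = 4*B/(-92 + B))
V(W) = √(9 + W) (V(W) = √(W + 9) = √(9 + W))
V(w(n(6, -5), -16))/J(-242) = √(9 - 17)/((4*(-242)/(-92 - 242))) = √(-8)/((4*(-242)/(-334))) = (2*I*√2)/((4*(-242)*(-1/334))) = (2*I*√2)/(484/167) = (2*I*√2)*(167/484) = 167*I*√2/242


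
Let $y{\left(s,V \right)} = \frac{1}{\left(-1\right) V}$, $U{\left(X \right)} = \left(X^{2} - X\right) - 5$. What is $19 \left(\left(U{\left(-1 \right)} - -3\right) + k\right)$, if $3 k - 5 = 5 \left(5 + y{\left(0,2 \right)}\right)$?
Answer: $\frac{1045}{6} \approx 174.17$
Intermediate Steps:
$U{\left(X \right)} = -5 + X^{2} - X$
$y{\left(s,V \right)} = - \frac{1}{V}$
$k = \frac{55}{6}$ ($k = \frac{5}{3} + \frac{5 \left(5 - \frac{1}{2}\right)}{3} = \frac{5}{3} + \frac{5 \cdot \frac{9}{2}}{3} = \frac{5}{3} + \frac{1}{3} \cdot \frac{45}{2} = \frac{5}{3} + \frac{15}{2} = \frac{55}{6} \approx 9.1667$)
$19 \left(\left(U{\left(-1 \right)} - -3\right) + k\right) = 19 \left(\left(\left(-5 + \left(-1\right)^{2} - -1\right) - -3\right) + \frac{55}{6}\right) = 19 \left(\left(\left(-5 + 1 + 1\right) + 3\right) + \frac{55}{6}\right) = 19 \left(\left(-3 + 3\right) + \frac{55}{6}\right) = 19 \left(0 + \frac{55}{6}\right) = 19 \cdot \frac{55}{6} = \frac{1045}{6}$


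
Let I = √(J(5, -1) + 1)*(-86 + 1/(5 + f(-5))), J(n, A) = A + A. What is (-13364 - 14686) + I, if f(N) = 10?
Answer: -28050 - 1289*I/15 ≈ -28050.0 - 85.933*I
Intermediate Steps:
J(n, A) = 2*A
I = -1289*I/15 (I = √(2*(-1) + 1)*(-86 + 1/(5 + 10)) = √(-2 + 1)*(-86 + 1/15) = √(-1)*(-86 + 1/15) = I*(-1289/15) = -1289*I/15 ≈ -85.933*I)
(-13364 - 14686) + I = (-13364 - 14686) - 1289*I/15 = -28050 - 1289*I/15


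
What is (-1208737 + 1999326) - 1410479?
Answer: -619890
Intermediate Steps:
(-1208737 + 1999326) - 1410479 = 790589 - 1410479 = -619890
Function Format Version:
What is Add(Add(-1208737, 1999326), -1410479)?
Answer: -619890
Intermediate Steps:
Add(Add(-1208737, 1999326), -1410479) = Add(790589, -1410479) = -619890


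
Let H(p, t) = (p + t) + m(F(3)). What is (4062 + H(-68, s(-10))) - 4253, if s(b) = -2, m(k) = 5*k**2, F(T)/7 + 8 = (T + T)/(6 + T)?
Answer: 116231/9 ≈ 12915.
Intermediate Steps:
F(T) = -56 + 14*T/(6 + T) (F(T) = -56 + 7*((T + T)/(6 + T)) = -56 + 7*((2*T)/(6 + T)) = -56 + 7*(2*T/(6 + T)) = -56 + 14*T/(6 + T))
H(p, t) = 118580/9 + p + t (H(p, t) = (p + t) + 5*(42*(-8 - 1*3)/(6 + 3))**2 = (p + t) + 5*(42*(-8 - 3)/9)**2 = (p + t) + 5*(42*(1/9)*(-11))**2 = (p + t) + 5*(-154/3)**2 = (p + t) + 5*(23716/9) = (p + t) + 118580/9 = 118580/9 + p + t)
(4062 + H(-68, s(-10))) - 4253 = (4062 + (118580/9 - 68 - 2)) - 4253 = (4062 + 117950/9) - 4253 = 154508/9 - 4253 = 116231/9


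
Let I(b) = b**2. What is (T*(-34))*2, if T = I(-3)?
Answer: -612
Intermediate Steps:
T = 9 (T = (-3)**2 = 9)
(T*(-34))*2 = (9*(-34))*2 = -306*2 = -612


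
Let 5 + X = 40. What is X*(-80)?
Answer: -2800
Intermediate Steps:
X = 35 (X = -5 + 40 = 35)
X*(-80) = 35*(-80) = -2800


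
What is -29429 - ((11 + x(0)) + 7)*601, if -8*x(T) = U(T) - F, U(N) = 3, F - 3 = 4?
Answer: -81095/2 ≈ -40548.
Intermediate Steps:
F = 7 (F = 3 + 4 = 7)
x(T) = ½ (x(T) = -(3 - 1*7)/8 = -(3 - 7)/8 = -⅛*(-4) = ½)
-29429 - ((11 + x(0)) + 7)*601 = -29429 - ((11 + ½) + 7)*601 = -29429 - (23/2 + 7)*601 = -29429 - 37*601/2 = -29429 - 1*22237/2 = -29429 - 22237/2 = -81095/2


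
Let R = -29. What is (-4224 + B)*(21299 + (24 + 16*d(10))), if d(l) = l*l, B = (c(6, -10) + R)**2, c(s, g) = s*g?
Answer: 84746331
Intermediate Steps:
c(s, g) = g*s
B = 7921 (B = (-10*6 - 29)**2 = (-60 - 29)**2 = (-89)**2 = 7921)
d(l) = l**2
(-4224 + B)*(21299 + (24 + 16*d(10))) = (-4224 + 7921)*(21299 + (24 + 16*10**2)) = 3697*(21299 + (24 + 16*100)) = 3697*(21299 + (24 + 1600)) = 3697*(21299 + 1624) = 3697*22923 = 84746331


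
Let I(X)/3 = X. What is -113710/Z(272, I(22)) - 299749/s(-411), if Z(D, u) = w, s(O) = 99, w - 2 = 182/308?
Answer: -88248691/1881 ≈ -46916.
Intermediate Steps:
w = 57/22 (w = 2 + 182/308 = 2 + 182*(1/308) = 2 + 13/22 = 57/22 ≈ 2.5909)
I(X) = 3*X
Z(D, u) = 57/22
-113710/Z(272, I(22)) - 299749/s(-411) = -113710/57/22 - 299749/99 = -113710*22/57 - 299749*1/99 = -2501620/57 - 299749/99 = -88248691/1881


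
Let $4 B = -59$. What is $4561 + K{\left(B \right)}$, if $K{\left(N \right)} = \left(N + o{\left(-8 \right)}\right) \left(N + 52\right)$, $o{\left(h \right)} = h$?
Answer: $\frac{59417}{16} \approx 3713.6$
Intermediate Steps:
$B = - \frac{59}{4}$ ($B = \frac{1}{4} \left(-59\right) = - \frac{59}{4} \approx -14.75$)
$K{\left(N \right)} = \left(-8 + N\right) \left(52 + N\right)$ ($K{\left(N \right)} = \left(N - 8\right) \left(N + 52\right) = \left(-8 + N\right) \left(52 + N\right)$)
$4561 + K{\left(B \right)} = 4561 + \left(-416 + \left(- \frac{59}{4}\right)^{2} + 44 \left(- \frac{59}{4}\right)\right) = 4561 - \frac{13559}{16} = \frac{59417}{16}$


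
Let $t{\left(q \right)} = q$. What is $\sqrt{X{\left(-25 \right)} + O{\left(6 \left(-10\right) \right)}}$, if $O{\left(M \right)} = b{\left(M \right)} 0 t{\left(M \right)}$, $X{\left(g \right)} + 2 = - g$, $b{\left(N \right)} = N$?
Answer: $\sqrt{23} \approx 4.7958$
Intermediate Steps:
$X{\left(g \right)} = -2 - g$
$O{\left(M \right)} = 0$ ($O{\left(M \right)} = M 0 M = 0 M = 0$)
$\sqrt{X{\left(-25 \right)} + O{\left(6 \left(-10\right) \right)}} = \sqrt{\left(-2 - -25\right) + 0} = \sqrt{\left(-2 + 25\right) + 0} = \sqrt{23 + 0} = \sqrt{23}$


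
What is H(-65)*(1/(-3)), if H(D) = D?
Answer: 65/3 ≈ 21.667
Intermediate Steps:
H(-65)*(1/(-3)) = -65/(-3) = -65*(-1)/3 = -65*(-⅓) = 65/3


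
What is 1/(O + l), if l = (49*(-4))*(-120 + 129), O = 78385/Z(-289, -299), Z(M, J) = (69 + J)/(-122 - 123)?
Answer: 46/3759721 ≈ 1.2235e-5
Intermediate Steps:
Z(M, J) = -69/245 - J/245 (Z(M, J) = (69 + J)/(-245) = (69 + J)*(-1/245) = -69/245 - J/245)
O = 3840865/46 (O = 78385/(-69/245 - 1/245*(-299)) = 78385/(-69/245 + 299/245) = 78385/(46/49) = 78385*(49/46) = 3840865/46 ≈ 83497.)
l = -1764 (l = -196*9 = -1764)
1/(O + l) = 1/(3840865/46 - 1764) = 1/(3759721/46) = 46/3759721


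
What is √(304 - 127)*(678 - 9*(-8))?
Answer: 750*√177 ≈ 9978.1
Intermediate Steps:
√(304 - 127)*(678 - 9*(-8)) = √177*(678 + 72) = √177*750 = 750*√177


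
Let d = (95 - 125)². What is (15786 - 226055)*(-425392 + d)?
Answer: 89257508348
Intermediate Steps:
d = 900 (d = (-30)² = 900)
(15786 - 226055)*(-425392 + d) = (15786 - 226055)*(-425392 + 900) = -210269*(-424492) = 89257508348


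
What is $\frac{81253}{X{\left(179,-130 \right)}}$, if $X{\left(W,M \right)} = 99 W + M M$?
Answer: $\frac{81253}{34621} \approx 2.3469$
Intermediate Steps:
$X{\left(W,M \right)} = M^{2} + 99 W$ ($X{\left(W,M \right)} = 99 W + M^{2} = M^{2} + 99 W$)
$\frac{81253}{X{\left(179,-130 \right)}} = \frac{81253}{\left(-130\right)^{2} + 99 \cdot 179} = \frac{81253}{16900 + 17721} = \frac{81253}{34621}$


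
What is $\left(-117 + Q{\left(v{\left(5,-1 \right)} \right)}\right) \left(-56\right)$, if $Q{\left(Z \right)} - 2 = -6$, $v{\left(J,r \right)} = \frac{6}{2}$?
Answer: $6776$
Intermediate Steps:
$v{\left(J,r \right)} = 3$ ($v{\left(J,r \right)} = 6 \cdot \frac{1}{2} = 3$)
$Q{\left(Z \right)} = -4$ ($Q{\left(Z \right)} = 2 - 6 = -4$)
$\left(-117 + Q{\left(v{\left(5,-1 \right)} \right)}\right) \left(-56\right) = \left(-117 - 4\right) \left(-56\right) = \left(-121\right) \left(-56\right) = 6776$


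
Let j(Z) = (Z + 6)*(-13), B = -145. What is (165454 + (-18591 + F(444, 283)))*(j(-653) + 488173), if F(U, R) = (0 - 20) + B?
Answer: 72847879632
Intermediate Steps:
j(Z) = -78 - 13*Z (j(Z) = (6 + Z)*(-13) = -78 - 13*Z)
F(U, R) = -165 (F(U, R) = (0 - 20) - 145 = -20 - 145 = -165)
(165454 + (-18591 + F(444, 283)))*(j(-653) + 488173) = (165454 + (-18591 - 165))*((-78 - 13*(-653)) + 488173) = (165454 - 18756)*((-78 + 8489) + 488173) = 146698*(8411 + 488173) = 146698*496584 = 72847879632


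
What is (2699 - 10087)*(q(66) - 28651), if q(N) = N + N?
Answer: 210698372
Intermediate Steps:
q(N) = 2*N
(2699 - 10087)*(q(66) - 28651) = (2699 - 10087)*(2*66 - 28651) = -7388*(132 - 28651) = -7388*(-28519) = 210698372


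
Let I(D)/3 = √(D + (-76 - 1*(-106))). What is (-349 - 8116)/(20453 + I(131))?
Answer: -34626929/83664752 + 5079*√161/83664752 ≈ -0.41311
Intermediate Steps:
I(D) = 3*√(30 + D) (I(D) = 3*√(D + (-76 - 1*(-106))) = 3*√(D + (-76 + 106)) = 3*√(D + 30) = 3*√(30 + D))
(-349 - 8116)/(20453 + I(131)) = (-349 - 8116)/(20453 + 3*√(30 + 131)) = -8465/(20453 + 3*√161)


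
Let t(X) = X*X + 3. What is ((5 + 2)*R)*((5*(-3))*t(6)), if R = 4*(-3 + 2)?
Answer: 16380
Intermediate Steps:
t(X) = 3 + X² (t(X) = X² + 3 = 3 + X²)
R = -4 (R = 4*(-1) = -4)
((5 + 2)*R)*((5*(-3))*t(6)) = ((5 + 2)*(-4))*((5*(-3))*(3 + 6²)) = (7*(-4))*(-15*(3 + 36)) = -(-420)*39 = -28*(-585) = 16380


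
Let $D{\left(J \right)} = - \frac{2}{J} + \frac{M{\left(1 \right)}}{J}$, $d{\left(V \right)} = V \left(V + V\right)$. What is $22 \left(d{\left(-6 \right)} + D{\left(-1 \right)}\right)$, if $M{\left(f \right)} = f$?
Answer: $1606$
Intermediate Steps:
$d{\left(V \right)} = 2 V^{2}$ ($d{\left(V \right)} = V 2 V = 2 V^{2}$)
$D{\left(J \right)} = - \frac{1}{J}$ ($D{\left(J \right)} = - \frac{2}{J} + 1 \frac{1}{J} = - \frac{2}{J} + \frac{1}{J} = - \frac{1}{J}$)
$22 \left(d{\left(-6 \right)} + D{\left(-1 \right)}\right) = 22 \left(2 \left(-6\right)^{2} - \frac{1}{-1}\right) = 22 \left(2 \cdot 36 - -1\right) = 22 \left(72 + 1\right) = 22 \cdot 73 = 1606$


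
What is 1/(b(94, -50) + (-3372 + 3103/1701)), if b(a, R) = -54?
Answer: -1701/5824523 ≈ -0.00029204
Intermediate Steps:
1/(b(94, -50) + (-3372 + 3103/1701)) = 1/(-54 + (-3372 + 3103/1701)) = 1/(-54 - 5732669/1701) = 1/(-5824523/1701) = -1701/5824523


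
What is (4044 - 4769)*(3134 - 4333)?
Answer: 869275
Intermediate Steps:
(4044 - 4769)*(3134 - 4333) = -725*(-1199) = 869275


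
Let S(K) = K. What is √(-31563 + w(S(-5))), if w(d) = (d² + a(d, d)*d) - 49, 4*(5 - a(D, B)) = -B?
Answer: 3*I*√14047/2 ≈ 177.78*I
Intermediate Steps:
a(D, B) = 5 + B/4 (a(D, B) = 5 - (-1)*B/4 = 5 + B/4)
w(d) = -49 + d² + d*(5 + d/4) (w(d) = (d² + (5 + d/4)*d) - 49 = (d² + d*(5 + d/4)) - 49 = -49 + d² + d*(5 + d/4))
√(-31563 + w(S(-5))) = √(-31563 + (-49 + 5*(-5) + (5/4)*(-5)²)) = √(-31563 + (-49 - 25 + (5/4)*25)) = √(-31563 + (-49 - 25 + 125/4)) = √(-31563 - 171/4) = √(-126423/4) = 3*I*√14047/2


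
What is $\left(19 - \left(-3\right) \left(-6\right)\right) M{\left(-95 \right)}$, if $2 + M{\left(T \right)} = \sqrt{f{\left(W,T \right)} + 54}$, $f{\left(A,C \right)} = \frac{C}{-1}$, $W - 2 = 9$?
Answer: $-2 + \sqrt{149} \approx 10.207$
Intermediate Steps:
$W = 11$ ($W = 2 + 9 = 11$)
$f{\left(A,C \right)} = - C$ ($f{\left(A,C \right)} = C \left(-1\right) = - C$)
$M{\left(T \right)} = -2 + \sqrt{54 - T}$ ($M{\left(T \right)} = -2 + \sqrt{- T + 54} = -2 + \sqrt{54 - T}$)
$\left(19 - \left(-3\right) \left(-6\right)\right) M{\left(-95 \right)} = \left(19 - \left(-3\right) \left(-6\right)\right) \left(-2 + \sqrt{54 - -95}\right) = \left(19 - 18\right) \left(-2 + \sqrt{54 + 95}\right) = \left(19 - 18\right) \left(-2 + \sqrt{149}\right) = 1 \left(-2 + \sqrt{149}\right) = -2 + \sqrt{149}$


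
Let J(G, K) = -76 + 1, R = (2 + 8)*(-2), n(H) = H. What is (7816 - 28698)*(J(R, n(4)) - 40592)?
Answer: 849208294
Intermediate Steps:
R = -20 (R = 10*(-2) = -20)
J(G, K) = -75
(7816 - 28698)*(J(R, n(4)) - 40592) = (7816 - 28698)*(-75 - 40592) = -20882*(-40667) = 849208294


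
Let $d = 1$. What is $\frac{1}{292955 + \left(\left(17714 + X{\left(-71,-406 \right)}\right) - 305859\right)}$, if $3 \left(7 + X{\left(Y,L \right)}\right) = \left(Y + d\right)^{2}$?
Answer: $\frac{3}{19309} \approx 0.00015537$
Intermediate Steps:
$X{\left(Y,L \right)} = -7 + \frac{\left(1 + Y\right)^{2}}{3}$ ($X{\left(Y,L \right)} = -7 + \frac{\left(Y + 1\right)^{2}}{3} = -7 + \frac{\left(1 + Y\right)^{2}}{3}$)
$\frac{1}{292955 + \left(\left(17714 + X{\left(-71,-406 \right)}\right) - 305859\right)} = \frac{1}{292955 - \left(288152 - \frac{\left(1 - 71\right)^{2}}{3}\right)} = \frac{1}{292955 + \left(\left(17714 - \left(7 - \frac{\left(-70\right)^{2}}{3}\right)\right) - 305859\right)} = \frac{1}{292955 + \left(\left(17714 + \left(-7 + \frac{1}{3} \cdot 4900\right)\right) - 305859\right)} = \frac{1}{292955 + \left(\left(17714 + \left(-7 + \frac{4900}{3}\right)\right) - 305859\right)} = \frac{1}{292955 + \left(\left(17714 + \frac{4879}{3}\right) - 305859\right)} = \frac{1}{292955 + \left(\frac{58021}{3} - 305859\right)} = \frac{1}{292955 - \frac{859556}{3}} = \frac{1}{\frac{19309}{3}} = \frac{3}{19309}$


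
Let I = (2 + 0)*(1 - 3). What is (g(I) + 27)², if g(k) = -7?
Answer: 400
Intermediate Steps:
I = -4 (I = 2*(-2) = -4)
(g(I) + 27)² = (-7 + 27)² = 20² = 400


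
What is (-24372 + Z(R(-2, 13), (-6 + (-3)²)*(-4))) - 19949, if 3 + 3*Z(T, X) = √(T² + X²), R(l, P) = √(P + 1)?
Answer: -44322 + √158/3 ≈ -44318.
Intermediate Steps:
R(l, P) = √(1 + P)
Z(T, X) = -1 + √(T² + X²)/3
(-24372 + Z(R(-2, 13), (-6 + (-3)²)*(-4))) - 19949 = (-24372 + (-1 + √((√(1 + 13))² + ((-6 + (-3)²)*(-4))²)/3)) - 19949 = (-24372 + (-1 + √((√14)² + ((-6 + 9)*(-4))²)/3)) - 19949 = (-24372 + (-1 + √(14 + (3*(-4))²)/3)) - 19949 = (-24372 + (-1 + √(14 + (-12)²)/3)) - 19949 = (-24372 + (-1 + √(14 + 144)/3)) - 19949 = (-24372 + (-1 + √158/3)) - 19949 = (-24373 + √158/3) - 19949 = -44322 + √158/3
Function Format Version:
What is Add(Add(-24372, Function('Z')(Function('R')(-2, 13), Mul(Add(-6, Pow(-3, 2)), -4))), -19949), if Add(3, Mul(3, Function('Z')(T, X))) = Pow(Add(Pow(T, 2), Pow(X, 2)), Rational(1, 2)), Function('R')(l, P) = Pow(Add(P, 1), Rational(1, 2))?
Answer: Add(-44322, Mul(Rational(1, 3), Pow(158, Rational(1, 2)))) ≈ -44318.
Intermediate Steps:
Function('R')(l, P) = Pow(Add(1, P), Rational(1, 2))
Function('Z')(T, X) = Add(-1, Mul(Rational(1, 3), Pow(Add(Pow(T, 2), Pow(X, 2)), Rational(1, 2))))
Add(Add(-24372, Function('Z')(Function('R')(-2, 13), Mul(Add(-6, Pow(-3, 2)), -4))), -19949) = Add(Add(-24372, Add(-1, Mul(Rational(1, 3), Pow(Add(Pow(Pow(Add(1, 13), Rational(1, 2)), 2), Pow(Mul(Add(-6, Pow(-3, 2)), -4), 2)), Rational(1, 2))))), -19949) = Add(Add(-24372, Add(-1, Mul(Rational(1, 3), Pow(Add(Pow(Pow(14, Rational(1, 2)), 2), Pow(Mul(Add(-6, 9), -4), 2)), Rational(1, 2))))), -19949) = Add(Add(-24372, Add(-1, Mul(Rational(1, 3), Pow(Add(14, Pow(Mul(3, -4), 2)), Rational(1, 2))))), -19949) = Add(Add(-24372, Add(-1, Mul(Rational(1, 3), Pow(Add(14, Pow(-12, 2)), Rational(1, 2))))), -19949) = Add(Add(-24372, Add(-1, Mul(Rational(1, 3), Pow(Add(14, 144), Rational(1, 2))))), -19949) = Add(Add(-24372, Add(-1, Mul(Rational(1, 3), Pow(158, Rational(1, 2))))), -19949) = Add(Add(-24373, Mul(Rational(1, 3), Pow(158, Rational(1, 2)))), -19949) = Add(-44322, Mul(Rational(1, 3), Pow(158, Rational(1, 2))))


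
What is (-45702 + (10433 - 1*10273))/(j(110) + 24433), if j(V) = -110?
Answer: -45542/24323 ≈ -1.8724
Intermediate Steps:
(-45702 + (10433 - 1*10273))/(j(110) + 24433) = (-45702 + (10433 - 1*10273))/(-110 + 24433) = (-45702 + (10433 - 10273))/24323 = (-45702 + 160)*(1/24323) = -45542*1/24323 = -45542/24323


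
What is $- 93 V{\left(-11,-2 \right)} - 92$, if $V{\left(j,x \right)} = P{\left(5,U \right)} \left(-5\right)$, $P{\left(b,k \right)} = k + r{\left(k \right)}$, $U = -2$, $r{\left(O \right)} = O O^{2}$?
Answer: $-4742$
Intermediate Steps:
$r{\left(O \right)} = O^{3}$
$P{\left(b,k \right)} = k + k^{3}$
$V{\left(j,x \right)} = 50$ ($V{\left(j,x \right)} = \left(-2 + \left(-2\right)^{3}\right) \left(-5\right) = \left(-2 - 8\right) \left(-5\right) = \left(-10\right) \left(-5\right) = 50$)
$- 93 V{\left(-11,-2 \right)} - 92 = \left(-93\right) 50 - 92 = -4650 - 92 = -4742$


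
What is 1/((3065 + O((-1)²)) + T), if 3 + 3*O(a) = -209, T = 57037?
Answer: 3/180094 ≈ 1.6658e-5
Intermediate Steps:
O(a) = -212/3 (O(a) = -1 + (⅓)*(-209) = -1 - 209/3 = -212/3)
1/((3065 + O((-1)²)) + T) = 1/((3065 - 212/3) + 57037) = 1/(8983/3 + 57037) = 1/(180094/3) = 3/180094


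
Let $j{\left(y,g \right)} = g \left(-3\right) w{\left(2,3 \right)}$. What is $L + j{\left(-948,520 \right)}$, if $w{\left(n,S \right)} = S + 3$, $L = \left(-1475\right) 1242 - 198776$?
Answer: $-2040086$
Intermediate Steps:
$L = -2030726$ ($L = -1831950 - 198776 = -2030726$)
$w{\left(n,S \right)} = 3 + S$
$j{\left(y,g \right)} = - 18 g$ ($j{\left(y,g \right)} = g \left(-3\right) \left(3 + 3\right) = - 3 g 6 = - 18 g$)
$L + j{\left(-948,520 \right)} = -2030726 - 9360 = -2040086$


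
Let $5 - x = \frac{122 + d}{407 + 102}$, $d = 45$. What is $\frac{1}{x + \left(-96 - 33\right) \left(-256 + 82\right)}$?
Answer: $\frac{509}{11427392} \approx 4.4542 \cdot 10^{-5}$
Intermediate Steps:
$x = \frac{2378}{509}$ ($x = 5 - \frac{122 + 45}{407 + 102} = 5 - \frac{167}{509} = \frac{2378}{509} \approx 4.6719$)
$\frac{1}{x + \left(-96 - 33\right) \left(-256 + 82\right)} = \frac{1}{\frac{2378}{509} + \left(-96 - 33\right) \left(-256 + 82\right)} = \frac{1}{\frac{2378}{509} - -22446} = \frac{1}{\frac{2378}{509} + 22446} = \frac{1}{\frac{11427392}{509}} = \frac{509}{11427392}$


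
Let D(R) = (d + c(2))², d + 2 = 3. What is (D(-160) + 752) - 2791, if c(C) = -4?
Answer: -2030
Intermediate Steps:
d = 1 (d = -2 + 3 = 1)
D(R) = 9 (D(R) = (1 - 4)² = (-3)² = 9)
(D(-160) + 752) - 2791 = (9 + 752) - 2791 = 761 - 2791 = -2030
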